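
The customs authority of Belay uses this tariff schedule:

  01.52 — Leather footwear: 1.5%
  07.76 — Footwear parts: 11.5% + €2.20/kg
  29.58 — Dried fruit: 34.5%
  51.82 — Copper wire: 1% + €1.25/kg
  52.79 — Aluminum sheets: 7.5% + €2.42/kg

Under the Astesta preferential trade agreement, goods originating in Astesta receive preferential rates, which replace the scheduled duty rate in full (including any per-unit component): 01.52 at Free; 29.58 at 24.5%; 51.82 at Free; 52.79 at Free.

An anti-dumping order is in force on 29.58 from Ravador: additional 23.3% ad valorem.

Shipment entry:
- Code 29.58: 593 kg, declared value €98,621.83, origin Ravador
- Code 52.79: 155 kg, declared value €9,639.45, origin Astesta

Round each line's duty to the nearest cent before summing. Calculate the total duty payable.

Line 1 (29.58, Ravador, 593 kg, €98,621.83):
Base rate for 29.58 is 34.5%.
29.58 has an FTA preferential rate, but origin Ravador is not Astesta; base rate stands.
Additional duty on 29.58 from Ravador: +23.3%. Applied ad valorem rate: 34.5% + 23.3% = 57.8%.
Duty = €98,621.83 × 57.8% = €57,003.42.
Line 2 (52.79, Astesta, 155 kg, €9,639.45):
Base rate for 52.79 is 7.5% + €2.42/kg.
Origin Astesta qualifies under the Belay–Astesta agreement and 52.79 is covered: preferential rate Free applies instead.
Duty = €9,639.45 × 0% = €0.00.
Total = €57,003.42 + €0.00 = €57,003.42.

€57,003.42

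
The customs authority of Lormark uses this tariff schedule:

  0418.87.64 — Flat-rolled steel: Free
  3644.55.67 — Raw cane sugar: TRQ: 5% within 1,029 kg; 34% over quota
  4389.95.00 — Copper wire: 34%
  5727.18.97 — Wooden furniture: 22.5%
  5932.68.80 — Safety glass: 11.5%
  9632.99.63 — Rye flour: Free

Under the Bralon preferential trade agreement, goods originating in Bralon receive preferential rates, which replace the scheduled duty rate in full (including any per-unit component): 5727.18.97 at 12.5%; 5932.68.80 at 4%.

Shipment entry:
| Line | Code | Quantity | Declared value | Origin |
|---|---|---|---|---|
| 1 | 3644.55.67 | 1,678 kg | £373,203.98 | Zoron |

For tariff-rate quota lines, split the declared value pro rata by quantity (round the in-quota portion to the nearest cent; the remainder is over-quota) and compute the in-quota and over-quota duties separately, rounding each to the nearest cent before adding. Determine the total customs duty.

£60,519.98

Line 1 (3644.55.67, Zoron, 1,678 kg, £373,203.98):
Code 3644.55.67 is under a tariff-rate quota (threshold 1,029 kg). In-quota: 1,029 kg at 5%; over-quota: 649 kg at 34%.
Pro-rata value split: in-quota = £373,203.98 × 1,029/1,678 = £228,859.89; over-quota = £373,203.98 − £228,859.89 = £144,344.09.
In-quota duty = £228,859.89 × 5% = £11,442.99. Over-quota duty = £144,344.09 × 34% = £49,076.99.
Line duty = £11,442.99 + £49,076.99 = £60,519.98.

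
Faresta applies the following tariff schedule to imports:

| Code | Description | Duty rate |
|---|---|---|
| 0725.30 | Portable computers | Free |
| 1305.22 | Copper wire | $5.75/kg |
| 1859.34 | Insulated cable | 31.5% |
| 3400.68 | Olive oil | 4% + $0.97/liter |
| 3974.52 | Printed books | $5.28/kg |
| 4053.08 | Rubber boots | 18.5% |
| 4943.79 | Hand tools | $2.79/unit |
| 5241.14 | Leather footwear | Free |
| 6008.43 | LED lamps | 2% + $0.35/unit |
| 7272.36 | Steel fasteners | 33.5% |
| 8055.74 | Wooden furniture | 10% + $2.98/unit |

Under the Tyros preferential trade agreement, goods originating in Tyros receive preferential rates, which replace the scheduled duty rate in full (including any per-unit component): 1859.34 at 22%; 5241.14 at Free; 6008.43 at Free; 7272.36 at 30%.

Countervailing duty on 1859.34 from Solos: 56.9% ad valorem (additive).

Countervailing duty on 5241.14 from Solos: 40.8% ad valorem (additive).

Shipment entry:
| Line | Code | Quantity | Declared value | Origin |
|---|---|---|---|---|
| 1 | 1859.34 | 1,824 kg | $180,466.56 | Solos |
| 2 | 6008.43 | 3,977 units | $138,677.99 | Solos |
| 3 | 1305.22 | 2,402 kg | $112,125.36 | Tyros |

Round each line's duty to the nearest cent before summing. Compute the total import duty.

Line 1 (1859.34, Solos, 1,824 kg, $180,466.56):
Base rate for 1859.34 is 31.5%.
1859.34 has an FTA preferential rate, but origin Solos is not Tyros; base rate stands.
Additional duty on 1859.34 from Solos: +56.9%. Applied ad valorem rate: 31.5% + 56.9% = 88.4%.
Duty = $180,466.56 × 88.4% = $159,532.44.
Line 2 (6008.43, Solos, 3,977 units, $138,677.99):
Base rate for 6008.43 is 2% + $0.35/unit.
6008.43 has an FTA preferential rate, but origin Solos is not Tyros; base rate stands.
Duty = $138,677.99 × 2% + 3,977 × $0.35 = $4,165.51.
Line 3 (1305.22, Tyros, 2,402 kg, $112,125.36):
Base rate for 1305.22 is $5.75/kg.
Origin Tyros is the FTA partner but 1305.22 is not on the preference list; base rate stands.
Duty = 2,402 × $5.75 = $13,811.50.
Total = $159,532.44 + $4,165.51 + $13,811.50 = $177,509.45.

$177,509.45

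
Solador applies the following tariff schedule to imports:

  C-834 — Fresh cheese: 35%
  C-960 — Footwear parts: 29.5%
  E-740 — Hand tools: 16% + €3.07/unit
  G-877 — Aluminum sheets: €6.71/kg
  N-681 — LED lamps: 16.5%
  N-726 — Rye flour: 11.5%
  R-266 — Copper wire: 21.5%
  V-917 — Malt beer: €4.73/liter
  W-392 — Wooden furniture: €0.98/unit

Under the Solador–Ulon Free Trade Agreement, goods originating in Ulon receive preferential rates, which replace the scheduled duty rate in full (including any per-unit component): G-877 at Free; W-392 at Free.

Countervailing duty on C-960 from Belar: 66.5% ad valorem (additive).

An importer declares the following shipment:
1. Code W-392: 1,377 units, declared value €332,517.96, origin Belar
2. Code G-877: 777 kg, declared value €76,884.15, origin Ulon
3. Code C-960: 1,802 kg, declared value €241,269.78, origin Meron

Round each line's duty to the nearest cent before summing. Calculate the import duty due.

Line 1 (W-392, Belar, 1,377 units, €332,517.96):
Base rate for W-392 is €0.98/unit.
W-392 has an FTA preferential rate, but origin Belar is not Ulon; base rate stands.
Duty = 1,377 × €0.98 = €1,349.46.
Line 2 (G-877, Ulon, 777 kg, €76,884.15):
Base rate for G-877 is €6.71/kg.
Origin Ulon qualifies under the Solador–Ulon agreement and G-877 is covered: preferential rate Free applies instead.
Duty = €76,884.15 × 0% = €0.00.
Line 3 (C-960, Meron, 1,802 kg, €241,269.78):
Base rate for C-960 is 29.5%.
The additional-duty order on C-960 targets Belar, not Meron; it does not apply.
Duty = €241,269.78 × 29.5% = €71,174.59.
Total = €1,349.46 + €0.00 + €71,174.59 = €72,524.05.

€72,524.05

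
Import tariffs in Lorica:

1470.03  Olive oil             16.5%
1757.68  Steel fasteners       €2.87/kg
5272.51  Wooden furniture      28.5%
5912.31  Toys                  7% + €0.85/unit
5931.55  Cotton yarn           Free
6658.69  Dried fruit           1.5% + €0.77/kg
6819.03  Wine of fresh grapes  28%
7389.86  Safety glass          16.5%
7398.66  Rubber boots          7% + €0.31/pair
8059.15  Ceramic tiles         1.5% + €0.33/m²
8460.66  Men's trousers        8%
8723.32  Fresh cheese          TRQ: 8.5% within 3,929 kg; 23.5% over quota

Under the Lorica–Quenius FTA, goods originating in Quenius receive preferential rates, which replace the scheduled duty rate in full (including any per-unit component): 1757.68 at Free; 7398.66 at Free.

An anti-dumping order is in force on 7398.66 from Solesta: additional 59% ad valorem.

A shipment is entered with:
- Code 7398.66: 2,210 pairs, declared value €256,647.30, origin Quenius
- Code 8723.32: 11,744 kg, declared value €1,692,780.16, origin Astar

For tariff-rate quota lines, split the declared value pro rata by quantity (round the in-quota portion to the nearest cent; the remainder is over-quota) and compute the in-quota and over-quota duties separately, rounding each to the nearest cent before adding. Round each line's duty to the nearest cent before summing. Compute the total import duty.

Line 1 (7398.66, Quenius, 2,210 pairs, €256,647.30):
Base rate for 7398.66 is 7% + €0.31/pair.
Origin Quenius qualifies under the Lorica–Quenius agreement and 7398.66 is covered: preferential rate Free applies instead.
The additional-duty order on 7398.66 targets Solesta, not Quenius; it does not apply.
Duty = €256,647.30 × 0% = €0.00.
Line 2 (8723.32, Astar, 11,744 kg, €1,692,780.16):
Code 8723.32 is under a tariff-rate quota (threshold 3,929 kg). In-quota: 3,929 kg at 8.5%; over-quota: 7,815 kg at 23.5%.
Pro-rata value split: in-quota = €1,692,780.16 × 3,929/11,744 = €566,326.06; over-quota = €1,692,780.16 − €566,326.06 = €1,126,454.10.
In-quota duty = €566,326.06 × 8.5% = €48,137.72. Over-quota duty = €1,126,454.10 × 23.5% = €264,716.71.
Line duty = €48,137.72 + €264,716.71 = €312,854.43.
Total = €0.00 + €312,854.43 = €312,854.43.

€312,854.43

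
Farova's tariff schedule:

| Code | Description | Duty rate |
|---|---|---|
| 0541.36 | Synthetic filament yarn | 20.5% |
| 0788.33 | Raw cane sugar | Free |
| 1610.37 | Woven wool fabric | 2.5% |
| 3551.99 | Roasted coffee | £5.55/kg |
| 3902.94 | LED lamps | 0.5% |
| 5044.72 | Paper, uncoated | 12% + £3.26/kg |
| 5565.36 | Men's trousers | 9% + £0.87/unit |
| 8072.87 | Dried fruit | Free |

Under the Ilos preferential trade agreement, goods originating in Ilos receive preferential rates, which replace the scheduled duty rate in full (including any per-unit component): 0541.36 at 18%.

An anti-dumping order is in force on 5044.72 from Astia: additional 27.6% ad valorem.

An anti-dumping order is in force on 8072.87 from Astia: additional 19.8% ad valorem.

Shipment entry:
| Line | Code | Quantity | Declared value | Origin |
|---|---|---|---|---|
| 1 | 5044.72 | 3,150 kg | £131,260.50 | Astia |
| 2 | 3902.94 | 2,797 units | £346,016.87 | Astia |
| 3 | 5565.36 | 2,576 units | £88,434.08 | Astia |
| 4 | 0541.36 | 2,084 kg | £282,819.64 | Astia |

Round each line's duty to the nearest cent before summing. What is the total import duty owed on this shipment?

£132,156.46

Line 1 (5044.72, Astia, 3,150 kg, £131,260.50):
Base rate for 5044.72 is 12% + £3.26/kg.
Additional duty on 5044.72 from Astia: +27.6%. Applied ad valorem rate: 12% + 27.6% = 39.6%.
Duty = £131,260.50 × 39.6% + 3,150 × £3.26 = £62,248.16.
Line 2 (3902.94, Astia, 2,797 units, £346,016.87):
Base rate for 3902.94 is 0.5%.
Duty = £346,016.87 × 0.5% = £1,730.08.
Line 3 (5565.36, Astia, 2,576 units, £88,434.08):
Base rate for 5565.36 is 9% + £0.87/unit.
Duty = £88,434.08 × 9% + 2,576 × £0.87 = £10,200.19.
Line 4 (0541.36, Astia, 2,084 kg, £282,819.64):
Base rate for 0541.36 is 20.5%.
0541.36 has an FTA preferential rate, but origin Astia is not Ilos; base rate stands.
Duty = £282,819.64 × 20.5% = £57,978.03.
Total = £62,248.16 + £1,730.08 + £10,200.19 + £57,978.03 = £132,156.46.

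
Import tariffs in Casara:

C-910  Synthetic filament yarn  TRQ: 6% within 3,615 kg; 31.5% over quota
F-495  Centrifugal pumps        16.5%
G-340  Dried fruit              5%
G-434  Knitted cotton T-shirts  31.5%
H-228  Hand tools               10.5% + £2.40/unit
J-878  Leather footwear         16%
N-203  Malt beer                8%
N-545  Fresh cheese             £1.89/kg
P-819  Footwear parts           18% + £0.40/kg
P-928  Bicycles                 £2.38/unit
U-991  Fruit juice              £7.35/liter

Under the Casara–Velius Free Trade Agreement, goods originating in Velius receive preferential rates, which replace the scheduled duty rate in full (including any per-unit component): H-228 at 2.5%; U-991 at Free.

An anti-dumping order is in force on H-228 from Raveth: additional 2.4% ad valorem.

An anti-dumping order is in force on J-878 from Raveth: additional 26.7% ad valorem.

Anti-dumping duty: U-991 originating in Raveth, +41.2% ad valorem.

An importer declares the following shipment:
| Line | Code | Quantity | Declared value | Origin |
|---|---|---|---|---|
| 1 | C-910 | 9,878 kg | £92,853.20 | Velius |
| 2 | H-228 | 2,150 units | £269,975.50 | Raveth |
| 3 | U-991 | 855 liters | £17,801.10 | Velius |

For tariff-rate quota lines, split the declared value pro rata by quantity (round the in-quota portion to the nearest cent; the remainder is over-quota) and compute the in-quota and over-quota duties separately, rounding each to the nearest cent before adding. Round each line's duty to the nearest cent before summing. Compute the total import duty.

£60,570.44

Line 1 (C-910, Velius, 9,878 kg, £92,853.20):
Code C-910 is under a tariff-rate quota (threshold 3,615 kg). In-quota: 3,615 kg at 6%; over-quota: 6,263 kg at 31.5%.
Pro-rata value split: in-quota = £92,853.20 × 3,615/9,878 = £33,981.00; over-quota = £92,853.20 − £33,981.00 = £58,872.20.
In-quota duty = £33,981.00 × 6% = £2,038.86. Over-quota duty = £58,872.20 × 31.5% = £18,544.74.
Line duty = £2,038.86 + £18,544.74 = £20,583.60.
Line 2 (H-228, Raveth, 2,150 units, £269,975.50):
Base rate for H-228 is 10.5% + £2.40/unit.
H-228 has an FTA preferential rate, but origin Raveth is not Velius; base rate stands.
Additional duty on H-228 from Raveth: +2.4%. Applied ad valorem rate: 10.5% + 2.4% = 12.9%.
Duty = £269,975.50 × 12.9% + 2,150 × £2.40 = £39,986.84.
Line 3 (U-991, Velius, 855 liters, £17,801.10):
Base rate for U-991 is £7.35/liter.
Origin Velius qualifies under the Casara–Velius agreement and U-991 is covered: preferential rate Free applies instead.
The additional-duty order on U-991 targets Raveth, not Velius; it does not apply.
Duty = £17,801.10 × 0% = £0.00.
Total = £20,583.60 + £39,986.84 + £0.00 = £60,570.44.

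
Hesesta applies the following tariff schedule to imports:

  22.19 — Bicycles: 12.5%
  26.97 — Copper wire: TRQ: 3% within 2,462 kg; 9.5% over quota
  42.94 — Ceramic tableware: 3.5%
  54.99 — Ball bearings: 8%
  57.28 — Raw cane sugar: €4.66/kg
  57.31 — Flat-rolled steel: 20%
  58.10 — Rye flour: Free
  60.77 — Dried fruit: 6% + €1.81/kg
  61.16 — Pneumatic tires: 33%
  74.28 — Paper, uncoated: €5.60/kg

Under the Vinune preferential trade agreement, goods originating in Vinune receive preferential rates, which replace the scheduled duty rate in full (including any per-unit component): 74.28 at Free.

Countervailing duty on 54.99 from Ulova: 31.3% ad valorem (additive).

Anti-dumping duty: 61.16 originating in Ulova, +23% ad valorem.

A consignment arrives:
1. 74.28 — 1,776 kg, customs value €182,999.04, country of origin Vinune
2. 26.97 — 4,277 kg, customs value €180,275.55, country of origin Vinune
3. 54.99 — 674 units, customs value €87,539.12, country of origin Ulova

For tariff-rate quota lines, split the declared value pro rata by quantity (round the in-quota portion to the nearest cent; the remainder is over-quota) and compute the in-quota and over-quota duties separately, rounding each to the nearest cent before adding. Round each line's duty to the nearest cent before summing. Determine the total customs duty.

Line 1 (74.28, Vinune, 1,776 kg, €182,999.04):
Base rate for 74.28 is €5.60/kg.
Origin Vinune qualifies under the Hesesta–Vinune agreement and 74.28 is covered: preferential rate Free applies instead.
Duty = €182,999.04 × 0% = €0.00.
Line 2 (26.97, Vinune, 4,277 kg, €180,275.55):
Code 26.97 is under a tariff-rate quota (threshold 2,462 kg). In-quota: 2,462 kg at 3%; over-quota: 1,815 kg at 9.5%.
Pro-rata value split: in-quota = €180,275.55 × 2,462/4,277 = €103,773.30; over-quota = €180,275.55 − €103,773.30 = €76,502.25.
In-quota duty = €103,773.30 × 3% = €3,113.20. Over-quota duty = €76,502.25 × 9.5% = €7,267.71.
Line duty = €3,113.20 + €7,267.71 = €10,380.91.
Line 3 (54.99, Ulova, 674 units, €87,539.12):
Base rate for 54.99 is 8%.
Additional duty on 54.99 from Ulova: +31.3%. Applied ad valorem rate: 8% + 31.3% = 39.3%.
Duty = €87,539.12 × 39.3% = €34,402.87.
Total = €0.00 + €10,380.91 + €34,402.87 = €44,783.78.

€44,783.78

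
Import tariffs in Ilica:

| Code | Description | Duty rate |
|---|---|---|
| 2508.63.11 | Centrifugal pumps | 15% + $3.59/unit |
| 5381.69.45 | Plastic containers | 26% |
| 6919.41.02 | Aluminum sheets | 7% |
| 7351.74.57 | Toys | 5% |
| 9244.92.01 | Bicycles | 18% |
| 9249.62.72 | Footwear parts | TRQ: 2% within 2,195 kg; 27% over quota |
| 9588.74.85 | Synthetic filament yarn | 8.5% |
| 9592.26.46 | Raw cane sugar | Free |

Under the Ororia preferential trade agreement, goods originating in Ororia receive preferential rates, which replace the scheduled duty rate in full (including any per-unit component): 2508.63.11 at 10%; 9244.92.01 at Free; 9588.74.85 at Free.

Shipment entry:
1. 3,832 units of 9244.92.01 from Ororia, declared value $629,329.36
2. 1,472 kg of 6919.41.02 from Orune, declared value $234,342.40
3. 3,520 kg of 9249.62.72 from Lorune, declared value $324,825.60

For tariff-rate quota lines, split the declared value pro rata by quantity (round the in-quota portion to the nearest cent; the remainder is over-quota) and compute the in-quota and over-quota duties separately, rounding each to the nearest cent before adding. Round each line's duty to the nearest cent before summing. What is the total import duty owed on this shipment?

$53,468.23

Line 1 (9244.92.01, Ororia, 3,832 units, $629,329.36):
Base rate for 9244.92.01 is 18%.
Origin Ororia qualifies under the Ilica–Ororia agreement and 9244.92.01 is covered: preferential rate Free applies instead.
Duty = $629,329.36 × 0% = $0.00.
Line 2 (6919.41.02, Orune, 1,472 kg, $234,342.40):
Base rate for 6919.41.02 is 7%.
Duty = $234,342.40 × 7% = $16,403.97.
Line 3 (9249.62.72, Lorune, 3,520 kg, $324,825.60):
Code 9249.62.72 is under a tariff-rate quota (threshold 2,195 kg). In-quota: 2,195 kg at 2%; over-quota: 1,325 kg at 27%.
Pro-rata value split: in-quota = $324,825.60 × 2,195/3,520 = $202,554.60; over-quota = $324,825.60 − $202,554.60 = $122,271.00.
In-quota duty = $202,554.60 × 2% = $4,051.09. Over-quota duty = $122,271.00 × 27% = $33,013.17.
Line duty = $4,051.09 + $33,013.17 = $37,064.26.
Total = $0.00 + $16,403.97 + $37,064.26 = $53,468.23.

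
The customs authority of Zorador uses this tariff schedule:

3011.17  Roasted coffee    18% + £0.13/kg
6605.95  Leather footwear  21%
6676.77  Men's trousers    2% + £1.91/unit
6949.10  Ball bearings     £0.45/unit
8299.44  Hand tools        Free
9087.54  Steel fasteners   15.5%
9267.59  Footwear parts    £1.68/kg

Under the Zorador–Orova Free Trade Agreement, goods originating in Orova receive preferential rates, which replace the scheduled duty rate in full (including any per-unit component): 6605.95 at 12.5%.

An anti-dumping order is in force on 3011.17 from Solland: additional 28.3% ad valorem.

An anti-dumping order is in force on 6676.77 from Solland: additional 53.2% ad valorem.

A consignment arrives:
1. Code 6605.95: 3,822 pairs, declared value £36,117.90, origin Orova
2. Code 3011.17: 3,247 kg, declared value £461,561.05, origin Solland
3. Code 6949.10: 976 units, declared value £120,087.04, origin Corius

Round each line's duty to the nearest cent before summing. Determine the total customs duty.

Line 1 (6605.95, Orova, 3,822 pairs, £36,117.90):
Base rate for 6605.95 is 21%.
Origin Orova qualifies under the Zorador–Orova agreement and 6605.95 is covered: preferential rate 12.5% applies instead.
Duty = £36,117.90 × 12.5% = £4,514.74.
Line 2 (3011.17, Solland, 3,247 kg, £461,561.05):
Base rate for 3011.17 is 18% + £0.13/kg.
Additional duty on 3011.17 from Solland: +28.3%. Applied ad valorem rate: 18% + 28.3% = 46.3%.
Duty = £461,561.05 × 46.3% + 3,247 × £0.13 = £214,124.88.
Line 3 (6949.10, Corius, 976 units, £120,087.04):
Base rate for 6949.10 is £0.45/unit.
Duty = 976 × £0.45 = £439.20.
Total = £4,514.74 + £214,124.88 + £439.20 = £219,078.82.

£219,078.82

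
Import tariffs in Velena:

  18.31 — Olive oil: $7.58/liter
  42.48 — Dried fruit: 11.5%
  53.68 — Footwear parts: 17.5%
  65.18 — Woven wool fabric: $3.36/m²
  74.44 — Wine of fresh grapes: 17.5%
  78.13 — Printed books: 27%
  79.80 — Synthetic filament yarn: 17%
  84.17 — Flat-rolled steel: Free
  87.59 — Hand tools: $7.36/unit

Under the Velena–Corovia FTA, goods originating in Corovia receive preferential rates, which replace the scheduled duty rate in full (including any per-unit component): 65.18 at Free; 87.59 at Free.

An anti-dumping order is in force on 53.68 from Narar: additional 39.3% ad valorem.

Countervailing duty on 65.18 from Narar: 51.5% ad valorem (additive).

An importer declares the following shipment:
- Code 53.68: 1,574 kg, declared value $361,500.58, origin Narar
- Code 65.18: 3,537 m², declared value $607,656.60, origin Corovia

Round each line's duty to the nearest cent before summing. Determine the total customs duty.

Line 1 (53.68, Narar, 1,574 kg, $361,500.58):
Base rate for 53.68 is 17.5%.
Additional duty on 53.68 from Narar: +39.3%. Applied ad valorem rate: 17.5% + 39.3% = 56.8%.
Duty = $361,500.58 × 56.8% = $205,332.33.
Line 2 (65.18, Corovia, 3,537 m², $607,656.60):
Base rate for 65.18 is $3.36/m².
Origin Corovia qualifies under the Velena–Corovia agreement and 65.18 is covered: preferential rate Free applies instead.
The additional-duty order on 65.18 targets Narar, not Corovia; it does not apply.
Duty = $607,656.60 × 0% = $0.00.
Total = $205,332.33 + $0.00 = $205,332.33.

$205,332.33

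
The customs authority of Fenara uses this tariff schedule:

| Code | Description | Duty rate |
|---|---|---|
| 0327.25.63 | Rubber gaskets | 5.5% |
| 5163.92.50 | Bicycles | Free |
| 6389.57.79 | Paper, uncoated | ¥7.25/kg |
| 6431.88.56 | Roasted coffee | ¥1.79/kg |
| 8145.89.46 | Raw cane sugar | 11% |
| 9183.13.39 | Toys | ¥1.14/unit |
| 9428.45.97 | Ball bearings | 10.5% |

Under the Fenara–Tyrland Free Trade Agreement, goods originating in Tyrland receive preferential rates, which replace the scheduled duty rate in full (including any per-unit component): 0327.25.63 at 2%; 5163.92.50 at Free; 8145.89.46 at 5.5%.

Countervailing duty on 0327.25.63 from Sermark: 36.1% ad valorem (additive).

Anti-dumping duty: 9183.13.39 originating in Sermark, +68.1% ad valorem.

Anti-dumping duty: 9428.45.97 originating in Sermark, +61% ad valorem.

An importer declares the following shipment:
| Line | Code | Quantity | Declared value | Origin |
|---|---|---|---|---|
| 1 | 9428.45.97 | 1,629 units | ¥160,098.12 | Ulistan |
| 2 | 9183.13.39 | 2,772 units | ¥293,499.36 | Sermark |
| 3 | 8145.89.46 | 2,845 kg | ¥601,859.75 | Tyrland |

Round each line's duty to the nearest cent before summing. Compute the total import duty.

¥252,945.73

Line 1 (9428.45.97, Ulistan, 1,629 units, ¥160,098.12):
Base rate for 9428.45.97 is 10.5%.
The additional-duty order on 9428.45.97 targets Sermark, not Ulistan; it does not apply.
Duty = ¥160,098.12 × 10.5% = ¥16,810.30.
Line 2 (9183.13.39, Sermark, 2,772 units, ¥293,499.36):
Base rate for 9183.13.39 is ¥1.14/unit.
Additional duty on 9183.13.39 from Sermark: +68.1% ad valorem. Applied ad valorem rate = 68.1%.
Duty = ¥293,499.36 × 68.1% + 2,772 × ¥1.14 = ¥203,033.14.
Line 3 (8145.89.46, Tyrland, 2,845 kg, ¥601,859.75):
Base rate for 8145.89.46 is 11%.
Origin Tyrland qualifies under the Fenara–Tyrland agreement and 8145.89.46 is covered: preferential rate 5.5% applies instead.
Duty = ¥601,859.75 × 5.5% = ¥33,102.29.
Total = ¥16,810.30 + ¥203,033.14 + ¥33,102.29 = ¥252,945.73.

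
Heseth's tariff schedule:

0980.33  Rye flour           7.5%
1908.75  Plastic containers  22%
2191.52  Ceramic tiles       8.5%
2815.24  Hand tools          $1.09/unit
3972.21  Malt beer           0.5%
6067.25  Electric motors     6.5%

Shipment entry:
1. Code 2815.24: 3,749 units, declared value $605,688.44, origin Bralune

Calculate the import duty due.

Line 1 (2815.24, Bralune, 3,749 units, $605,688.44):
Base rate for 2815.24 is $1.09/unit.
Duty = 3,749 × $1.09 = $4,086.41.

$4,086.41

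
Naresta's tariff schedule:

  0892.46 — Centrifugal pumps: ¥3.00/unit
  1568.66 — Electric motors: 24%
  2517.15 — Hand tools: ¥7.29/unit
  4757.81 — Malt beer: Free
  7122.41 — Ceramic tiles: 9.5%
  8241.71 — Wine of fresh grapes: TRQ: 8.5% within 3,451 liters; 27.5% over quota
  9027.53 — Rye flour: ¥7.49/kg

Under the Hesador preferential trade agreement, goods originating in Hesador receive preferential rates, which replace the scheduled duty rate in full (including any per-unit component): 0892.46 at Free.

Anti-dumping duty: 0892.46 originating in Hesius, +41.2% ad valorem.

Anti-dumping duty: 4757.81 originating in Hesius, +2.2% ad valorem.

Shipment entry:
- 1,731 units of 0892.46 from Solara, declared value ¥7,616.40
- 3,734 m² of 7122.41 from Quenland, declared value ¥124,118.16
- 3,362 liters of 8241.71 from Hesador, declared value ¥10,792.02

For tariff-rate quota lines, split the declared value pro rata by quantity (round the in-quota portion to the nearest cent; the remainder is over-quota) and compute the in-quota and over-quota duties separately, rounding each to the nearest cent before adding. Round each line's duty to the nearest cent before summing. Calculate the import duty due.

¥17,901.55

Line 1 (0892.46, Solara, 1,731 units, ¥7,616.40):
Base rate for 0892.46 is ¥3.00/unit.
0892.46 has an FTA preferential rate, but origin Solara is not Hesador; base rate stands.
The additional-duty order on 0892.46 targets Hesius, not Solara; it does not apply.
Duty = 1,731 × ¥3.00 = ¥5,193.00.
Line 2 (7122.41, Quenland, 3,734 m², ¥124,118.16):
Base rate for 7122.41 is 9.5%.
Duty = ¥124,118.16 × 9.5% = ¥11,791.23.
Line 3 (8241.71, Hesador, 3,362 liters, ¥10,792.02):
Code 8241.71 is under a tariff-rate quota (threshold 3,451 liters). Quantity 3,362 liters is within the quota, so the in-quota rate 8.5% applies to the full value.
Duty = ¥10,792.02 × 8.5% = ¥917.32.
Total = ¥5,193.00 + ¥11,791.23 + ¥917.32 = ¥17,901.55.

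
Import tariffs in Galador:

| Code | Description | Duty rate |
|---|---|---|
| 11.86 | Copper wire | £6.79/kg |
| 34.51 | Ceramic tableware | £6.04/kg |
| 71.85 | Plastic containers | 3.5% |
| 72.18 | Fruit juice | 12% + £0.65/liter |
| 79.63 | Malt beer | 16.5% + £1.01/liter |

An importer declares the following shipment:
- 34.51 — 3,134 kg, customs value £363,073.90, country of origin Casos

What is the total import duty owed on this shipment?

£18,929.36

Line 1 (34.51, Casos, 3,134 kg, £363,073.90):
Base rate for 34.51 is £6.04/kg.
Duty = 3,134 × £6.04 = £18,929.36.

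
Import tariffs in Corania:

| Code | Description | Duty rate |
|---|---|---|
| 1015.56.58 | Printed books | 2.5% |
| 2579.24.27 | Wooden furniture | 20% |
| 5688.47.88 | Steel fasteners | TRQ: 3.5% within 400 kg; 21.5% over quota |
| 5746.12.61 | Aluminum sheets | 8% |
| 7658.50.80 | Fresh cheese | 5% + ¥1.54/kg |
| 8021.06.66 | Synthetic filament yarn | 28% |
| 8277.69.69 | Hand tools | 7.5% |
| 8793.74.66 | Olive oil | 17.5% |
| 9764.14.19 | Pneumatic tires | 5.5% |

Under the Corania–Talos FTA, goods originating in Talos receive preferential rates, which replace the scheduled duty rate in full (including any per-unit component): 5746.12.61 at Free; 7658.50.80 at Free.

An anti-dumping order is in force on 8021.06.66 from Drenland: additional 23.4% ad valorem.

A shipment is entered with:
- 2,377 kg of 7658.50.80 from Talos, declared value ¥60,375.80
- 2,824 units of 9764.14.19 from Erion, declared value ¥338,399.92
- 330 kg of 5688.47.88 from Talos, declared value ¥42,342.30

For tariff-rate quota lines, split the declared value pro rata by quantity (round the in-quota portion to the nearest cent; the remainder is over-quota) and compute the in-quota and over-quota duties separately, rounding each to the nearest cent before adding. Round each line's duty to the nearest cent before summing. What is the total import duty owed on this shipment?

Line 1 (7658.50.80, Talos, 2,377 kg, ¥60,375.80):
Base rate for 7658.50.80 is 5% + ¥1.54/kg.
Origin Talos qualifies under the Corania–Talos agreement and 7658.50.80 is covered: preferential rate Free applies instead.
Duty = ¥60,375.80 × 0% = ¥0.00.
Line 2 (9764.14.19, Erion, 2,824 units, ¥338,399.92):
Base rate for 9764.14.19 is 5.5%.
Duty = ¥338,399.92 × 5.5% = ¥18,612.00.
Line 3 (5688.47.88, Talos, 330 kg, ¥42,342.30):
Code 5688.47.88 is under a tariff-rate quota (threshold 400 kg). Quantity 330 kg is within the quota, so the in-quota rate 3.5% applies to the full value.
Duty = ¥42,342.30 × 3.5% = ¥1,481.98.
Total = ¥0.00 + ¥18,612.00 + ¥1,481.98 = ¥20,093.98.

¥20,093.98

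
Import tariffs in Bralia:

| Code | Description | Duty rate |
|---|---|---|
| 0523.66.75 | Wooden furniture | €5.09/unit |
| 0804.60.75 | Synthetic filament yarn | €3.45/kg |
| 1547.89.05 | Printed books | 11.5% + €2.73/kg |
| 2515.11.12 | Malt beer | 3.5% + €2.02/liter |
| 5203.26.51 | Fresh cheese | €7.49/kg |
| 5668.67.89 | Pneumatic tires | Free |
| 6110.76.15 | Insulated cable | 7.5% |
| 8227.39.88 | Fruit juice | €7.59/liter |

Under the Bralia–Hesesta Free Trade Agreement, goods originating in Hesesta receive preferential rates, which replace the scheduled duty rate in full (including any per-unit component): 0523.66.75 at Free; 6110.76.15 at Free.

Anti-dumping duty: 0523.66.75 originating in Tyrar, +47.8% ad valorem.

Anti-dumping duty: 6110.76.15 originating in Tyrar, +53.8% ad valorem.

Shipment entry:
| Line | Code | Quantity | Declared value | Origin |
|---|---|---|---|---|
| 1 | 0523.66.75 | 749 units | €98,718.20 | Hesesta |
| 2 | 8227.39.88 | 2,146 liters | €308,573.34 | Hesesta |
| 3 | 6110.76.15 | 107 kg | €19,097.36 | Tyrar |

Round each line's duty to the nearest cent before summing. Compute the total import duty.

€27,994.82

Line 1 (0523.66.75, Hesesta, 749 units, €98,718.20):
Base rate for 0523.66.75 is €5.09/unit.
Origin Hesesta qualifies under the Bralia–Hesesta agreement and 0523.66.75 is covered: preferential rate Free applies instead.
The additional-duty order on 0523.66.75 targets Tyrar, not Hesesta; it does not apply.
Duty = €98,718.20 × 0% = €0.00.
Line 2 (8227.39.88, Hesesta, 2,146 liters, €308,573.34):
Base rate for 8227.39.88 is €7.59/liter.
Origin Hesesta is the FTA partner but 8227.39.88 is not on the preference list; base rate stands.
Duty = 2,146 × €7.59 = €16,288.14.
Line 3 (6110.76.15, Tyrar, 107 kg, €19,097.36):
Base rate for 6110.76.15 is 7.5%.
6110.76.15 has an FTA preferential rate, but origin Tyrar is not Hesesta; base rate stands.
Additional duty on 6110.76.15 from Tyrar: +53.8%. Applied ad valorem rate: 7.5% + 53.8% = 61.3%.
Duty = €19,097.36 × 61.3% = €11,706.68.
Total = €0.00 + €16,288.14 + €11,706.68 = €27,994.82.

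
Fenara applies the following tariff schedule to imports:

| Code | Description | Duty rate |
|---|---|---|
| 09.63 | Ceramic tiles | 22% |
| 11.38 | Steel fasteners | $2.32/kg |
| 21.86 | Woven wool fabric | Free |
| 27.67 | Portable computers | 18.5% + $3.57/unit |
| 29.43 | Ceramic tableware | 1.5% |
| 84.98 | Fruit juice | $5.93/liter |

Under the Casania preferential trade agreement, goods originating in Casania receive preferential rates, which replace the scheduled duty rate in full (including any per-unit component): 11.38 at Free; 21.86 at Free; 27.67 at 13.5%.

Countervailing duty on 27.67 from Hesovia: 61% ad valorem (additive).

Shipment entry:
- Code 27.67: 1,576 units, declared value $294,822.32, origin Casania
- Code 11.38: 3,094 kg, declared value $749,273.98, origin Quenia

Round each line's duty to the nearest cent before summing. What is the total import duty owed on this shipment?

$46,979.09

Line 1 (27.67, Casania, 1,576 units, $294,822.32):
Base rate for 27.67 is 18.5% + $3.57/unit.
Origin Casania qualifies under the Fenara–Casania agreement and 27.67 is covered: preferential rate 13.5% applies instead.
The additional-duty order on 27.67 targets Hesovia, not Casania; it does not apply.
Duty = $294,822.32 × 13.5% = $39,801.01.
Line 2 (11.38, Quenia, 3,094 kg, $749,273.98):
Base rate for 11.38 is $2.32/kg.
11.38 has an FTA preferential rate, but origin Quenia is not Casania; base rate stands.
Duty = 3,094 × $2.32 = $7,178.08.
Total = $39,801.01 + $7,178.08 = $46,979.09.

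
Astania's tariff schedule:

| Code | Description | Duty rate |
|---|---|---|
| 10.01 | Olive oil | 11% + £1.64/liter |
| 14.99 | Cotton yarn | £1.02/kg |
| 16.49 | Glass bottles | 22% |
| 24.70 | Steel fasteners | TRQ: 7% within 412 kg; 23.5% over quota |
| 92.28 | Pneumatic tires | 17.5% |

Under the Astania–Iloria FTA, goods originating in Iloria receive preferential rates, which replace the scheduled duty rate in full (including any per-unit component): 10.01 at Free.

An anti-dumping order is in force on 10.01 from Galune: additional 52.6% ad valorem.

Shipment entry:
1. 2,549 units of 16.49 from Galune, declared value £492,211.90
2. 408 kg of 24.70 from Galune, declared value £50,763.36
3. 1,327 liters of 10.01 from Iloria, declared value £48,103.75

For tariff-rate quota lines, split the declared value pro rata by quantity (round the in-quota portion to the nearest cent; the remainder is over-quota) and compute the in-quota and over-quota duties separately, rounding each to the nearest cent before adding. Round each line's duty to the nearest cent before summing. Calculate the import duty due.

£111,840.06

Line 1 (16.49, Galune, 2,549 units, £492,211.90):
Base rate for 16.49 is 22%.
Duty = £492,211.90 × 22% = £108,286.62.
Line 2 (24.70, Galune, 408 kg, £50,763.36):
Code 24.70 is under a tariff-rate quota (threshold 412 kg). Quantity 408 kg is within the quota, so the in-quota rate 7% applies to the full value.
Duty = £50,763.36 × 7% = £3,553.44.
Line 3 (10.01, Iloria, 1,327 liters, £48,103.75):
Base rate for 10.01 is 11% + £1.64/liter.
Origin Iloria qualifies under the Astania–Iloria agreement and 10.01 is covered: preferential rate Free applies instead.
The additional-duty order on 10.01 targets Galune, not Iloria; it does not apply.
Duty = £48,103.75 × 0% = £0.00.
Total = £108,286.62 + £3,553.44 + £0.00 = £111,840.06.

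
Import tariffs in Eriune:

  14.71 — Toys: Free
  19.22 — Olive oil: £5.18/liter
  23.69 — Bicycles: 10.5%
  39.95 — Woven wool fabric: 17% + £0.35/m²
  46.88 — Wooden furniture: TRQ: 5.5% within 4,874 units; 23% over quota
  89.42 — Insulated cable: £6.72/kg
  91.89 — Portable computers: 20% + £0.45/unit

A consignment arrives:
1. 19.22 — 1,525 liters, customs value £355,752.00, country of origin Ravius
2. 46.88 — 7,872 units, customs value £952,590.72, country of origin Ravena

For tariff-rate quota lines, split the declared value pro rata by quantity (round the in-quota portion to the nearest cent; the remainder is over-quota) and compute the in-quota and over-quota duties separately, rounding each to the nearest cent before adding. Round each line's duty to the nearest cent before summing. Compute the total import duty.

Line 1 (19.22, Ravius, 1,525 liters, £355,752.00):
Base rate for 19.22 is £5.18/liter.
Duty = 1,525 × £5.18 = £7,899.50.
Line 2 (46.88, Ravena, 7,872 units, £952,590.72):
Code 46.88 is under a tariff-rate quota (threshold 4,874 units). In-quota: 4,874 units at 5.5%; over-quota: 2,998 units at 23%.
Pro-rata value split: in-quota = £952,590.72 × 4,874/7,872 = £589,802.74; over-quota = £952,590.72 − £589,802.74 = £362,787.98.
In-quota duty = £589,802.74 × 5.5% = £32,439.15. Over-quota duty = £362,787.98 × 23% = £83,441.24.
Line duty = £32,439.15 + £83,441.24 = £115,880.39.
Total = £7,899.50 + £115,880.39 = £123,779.89.

£123,779.89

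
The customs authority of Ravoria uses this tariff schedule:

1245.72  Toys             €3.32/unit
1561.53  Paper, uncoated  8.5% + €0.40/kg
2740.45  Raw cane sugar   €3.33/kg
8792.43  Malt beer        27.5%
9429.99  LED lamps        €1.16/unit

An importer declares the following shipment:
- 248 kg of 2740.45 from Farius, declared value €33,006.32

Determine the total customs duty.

€825.84

Line 1 (2740.45, Farius, 248 kg, €33,006.32):
Base rate for 2740.45 is €3.33/kg.
Duty = 248 × €3.33 = €825.84.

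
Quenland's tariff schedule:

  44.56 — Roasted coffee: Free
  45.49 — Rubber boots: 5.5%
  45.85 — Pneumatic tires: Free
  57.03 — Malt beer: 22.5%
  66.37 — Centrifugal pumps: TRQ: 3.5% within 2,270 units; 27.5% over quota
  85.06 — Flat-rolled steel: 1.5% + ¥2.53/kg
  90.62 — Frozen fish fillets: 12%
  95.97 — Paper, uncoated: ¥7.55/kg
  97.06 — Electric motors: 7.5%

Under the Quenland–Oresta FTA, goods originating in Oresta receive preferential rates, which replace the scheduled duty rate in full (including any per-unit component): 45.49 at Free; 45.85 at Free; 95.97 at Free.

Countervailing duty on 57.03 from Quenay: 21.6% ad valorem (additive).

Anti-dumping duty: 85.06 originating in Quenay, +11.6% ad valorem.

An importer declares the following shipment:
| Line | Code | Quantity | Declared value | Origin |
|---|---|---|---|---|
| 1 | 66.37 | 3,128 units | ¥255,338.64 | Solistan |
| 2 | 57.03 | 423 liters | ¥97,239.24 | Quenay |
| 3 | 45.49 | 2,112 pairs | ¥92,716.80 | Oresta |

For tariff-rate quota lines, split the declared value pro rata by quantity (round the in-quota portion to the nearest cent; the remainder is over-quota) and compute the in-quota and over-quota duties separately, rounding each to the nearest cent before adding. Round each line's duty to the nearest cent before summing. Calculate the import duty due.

¥68,628.60

Line 1 (66.37, Solistan, 3,128 units, ¥255,338.64):
Code 66.37 is under a tariff-rate quota (threshold 2,270 units). In-quota: 2,270 units at 3.5%; over-quota: 858 units at 27.5%.
Pro-rata value split: in-quota = ¥255,338.64 × 2,270/3,128 = ¥185,300.10; over-quota = ¥255,338.64 − ¥185,300.10 = ¥70,038.54.
In-quota duty = ¥185,300.10 × 3.5% = ¥6,485.50. Over-quota duty = ¥70,038.54 × 27.5% = ¥19,260.60.
Line duty = ¥6,485.50 + ¥19,260.60 = ¥25,746.10.
Line 2 (57.03, Quenay, 423 liters, ¥97,239.24):
Base rate for 57.03 is 22.5%.
Additional duty on 57.03 from Quenay: +21.6%. Applied ad valorem rate: 22.5% + 21.6% = 44.1%.
Duty = ¥97,239.24 × 44.1% = ¥42,882.50.
Line 3 (45.49, Oresta, 2,112 pairs, ¥92,716.80):
Base rate for 45.49 is 5.5%.
Origin Oresta qualifies under the Quenland–Oresta agreement and 45.49 is covered: preferential rate Free applies instead.
Duty = ¥92,716.80 × 0% = ¥0.00.
Total = ¥25,746.10 + ¥42,882.50 + ¥0.00 = ¥68,628.60.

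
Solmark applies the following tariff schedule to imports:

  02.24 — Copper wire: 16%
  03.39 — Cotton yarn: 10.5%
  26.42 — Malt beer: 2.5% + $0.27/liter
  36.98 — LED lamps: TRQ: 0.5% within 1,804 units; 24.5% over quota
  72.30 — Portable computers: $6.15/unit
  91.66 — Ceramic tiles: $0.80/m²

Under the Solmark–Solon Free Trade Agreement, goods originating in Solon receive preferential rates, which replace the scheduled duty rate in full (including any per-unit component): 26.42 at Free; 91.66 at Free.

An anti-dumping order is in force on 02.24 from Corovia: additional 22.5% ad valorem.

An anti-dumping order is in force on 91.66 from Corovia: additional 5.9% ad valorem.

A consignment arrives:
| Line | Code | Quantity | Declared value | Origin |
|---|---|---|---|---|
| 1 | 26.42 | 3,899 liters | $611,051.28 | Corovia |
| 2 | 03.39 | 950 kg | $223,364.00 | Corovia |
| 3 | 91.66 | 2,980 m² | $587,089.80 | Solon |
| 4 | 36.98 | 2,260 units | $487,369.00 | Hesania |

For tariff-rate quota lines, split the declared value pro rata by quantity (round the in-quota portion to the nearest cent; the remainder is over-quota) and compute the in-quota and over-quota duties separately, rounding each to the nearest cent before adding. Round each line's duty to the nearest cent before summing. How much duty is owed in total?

Line 1 (26.42, Corovia, 3,899 liters, $611,051.28):
Base rate for 26.42 is 2.5% + $0.27/liter.
26.42 has an FTA preferential rate, but origin Corovia is not Solon; base rate stands.
Duty = $611,051.28 × 2.5% + 3,899 × $0.27 = $16,329.01.
Line 2 (03.39, Corovia, 950 kg, $223,364.00):
Base rate for 03.39 is 10.5%.
Duty = $223,364.00 × 10.5% = $23,453.22.
Line 3 (91.66, Solon, 2,980 m², $587,089.80):
Base rate for 91.66 is $0.80/m².
Origin Solon qualifies under the Solmark–Solon agreement and 91.66 is covered: preferential rate Free applies instead.
The additional-duty order on 91.66 targets Corovia, not Solon; it does not apply.
Duty = $587,089.80 × 0% = $0.00.
Line 4 (36.98, Hesania, 2,260 units, $487,369.00):
Code 36.98 is under a tariff-rate quota (threshold 1,804 units). In-quota: 1,804 units at 0.5%; over-quota: 456 units at 24.5%.
Pro-rata value split: in-quota = $487,369.00 × 1,804/2,260 = $389,032.60; over-quota = $487,369.00 − $389,032.60 = $98,336.40.
In-quota duty = $389,032.60 × 0.5% = $1,945.16. Over-quota duty = $98,336.40 × 24.5% = $24,092.42.
Line duty = $1,945.16 + $24,092.42 = $26,037.58.
Total = $16,329.01 + $23,453.22 + $0.00 + $26,037.58 = $65,819.81.

$65,819.81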